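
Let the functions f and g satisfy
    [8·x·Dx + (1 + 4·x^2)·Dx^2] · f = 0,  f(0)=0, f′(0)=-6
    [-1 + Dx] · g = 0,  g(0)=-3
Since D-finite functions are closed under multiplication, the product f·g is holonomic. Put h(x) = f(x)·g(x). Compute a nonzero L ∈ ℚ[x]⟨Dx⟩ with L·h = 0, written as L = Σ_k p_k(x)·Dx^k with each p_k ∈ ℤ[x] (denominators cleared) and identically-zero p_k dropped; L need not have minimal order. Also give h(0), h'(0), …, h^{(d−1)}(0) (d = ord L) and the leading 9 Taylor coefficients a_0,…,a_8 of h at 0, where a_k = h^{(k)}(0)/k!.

L = (1 - 8·x + 4·x^2) + (-2 + 8·x - 8·x^2)·Dx + (1 + 4·x^2)·Dx^2  (order 2).
h: a_k = 0, 18, 18, -15, -21, 927/20, 215/4, -38289/280, -43447/280, …
ICs: h(0) = 0, h′(0) = 18.

f: a_k = 0, -6, 0, 8, 0, -96/5, 0, 384/7, 0, …
g: a_k = -3, -3, -3/2, -1/2, -1/8, -1/40, -1/240, -1/1680, -1/13440, …
L₀ := L_f ⊗_s L_g (sym. prod.), ord ≤ 2.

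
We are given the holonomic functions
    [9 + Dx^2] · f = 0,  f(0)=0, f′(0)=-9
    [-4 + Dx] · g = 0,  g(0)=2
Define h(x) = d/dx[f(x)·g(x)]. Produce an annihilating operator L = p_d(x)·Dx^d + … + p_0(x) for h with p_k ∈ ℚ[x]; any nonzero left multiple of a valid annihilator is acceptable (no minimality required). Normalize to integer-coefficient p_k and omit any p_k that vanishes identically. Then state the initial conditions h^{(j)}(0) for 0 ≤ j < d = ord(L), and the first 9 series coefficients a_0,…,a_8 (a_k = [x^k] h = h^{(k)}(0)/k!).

f: a_k = 0, -9, 0, 27/2, 0, -243/40, 0, 729/560, 0, …
g: a_k = 2, 8, 16, 64/3, 64/3, 256/15, 512/45, 2048/315, 1024/315, …
h₀=f·g: eliminate ⇒ L₀, order ≤ 2·1.
Differentiate: ansatz ord ≤ ord L₀ ⇒ L.
L = 25 - 8·Dx + Dx^2  (order 2).
h: a_k = -18, -144, -351, -336, 237/4, 2574/5, 25481/40, 2108/5, 307359/2240, …
ICs: h(0) = -18, h′(0) = -144.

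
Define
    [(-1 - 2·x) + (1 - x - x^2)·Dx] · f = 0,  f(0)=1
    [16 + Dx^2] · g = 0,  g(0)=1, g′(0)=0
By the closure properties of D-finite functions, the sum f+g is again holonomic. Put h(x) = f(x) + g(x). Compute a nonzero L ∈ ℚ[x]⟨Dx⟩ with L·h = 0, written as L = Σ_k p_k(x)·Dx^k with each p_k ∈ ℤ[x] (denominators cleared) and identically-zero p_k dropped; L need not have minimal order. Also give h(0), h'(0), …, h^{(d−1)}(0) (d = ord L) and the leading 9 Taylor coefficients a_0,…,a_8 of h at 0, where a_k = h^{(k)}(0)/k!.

L = (272 + 384·x - 352·x^2 + 192·x^3 + 640·x^4 + 256·x^5) + (-160 + 368·x + 32·x^2 - 544·x^3 + 48·x^4 + 384·x^5 + 128·x^6)·Dx + (17 + 24·x - 22·x^2 + 12·x^3 + 40·x^4 + 16·x^5)·Dx^2 + (-10 + 23·x + 2·x^2 - 34·x^3 + 3·x^4 + 24·x^5 + 8·x^6)·Dx^3  (order 3).
h: a_k = 2, 1, -6, 3, 47/3, 8, 329/45, 21, 11222/315, …
ICs: h(0) = 2, h′(0) = 1, h′′(0) = -12.

f: a_k = 1, 1, 2, 3, 5, 8, 13, 21, 34, …
g: a_k = 1, 0, -8, 0, 32/3, 0, -256/45, 0, 512/315, …
Weyl lclm of L_f,L_g ⇒ L₀ (ord ≤ 3).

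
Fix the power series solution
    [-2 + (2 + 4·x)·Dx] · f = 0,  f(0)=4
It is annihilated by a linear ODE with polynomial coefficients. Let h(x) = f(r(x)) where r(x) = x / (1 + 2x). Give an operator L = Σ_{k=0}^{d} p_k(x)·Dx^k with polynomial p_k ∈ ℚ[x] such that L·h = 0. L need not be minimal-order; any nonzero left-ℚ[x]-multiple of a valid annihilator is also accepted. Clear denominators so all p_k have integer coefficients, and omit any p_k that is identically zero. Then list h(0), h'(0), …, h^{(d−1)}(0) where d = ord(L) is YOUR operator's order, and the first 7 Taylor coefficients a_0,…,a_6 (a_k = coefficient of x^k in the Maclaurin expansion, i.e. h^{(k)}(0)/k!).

f: a_k = 4, 4, -2, 2, -5/2, 7/2, -21/4, …
h₀=f(r): pull back L_f along r ⇒ L₀.
L = -1 + (1 + 6·x + 8·x^2)·Dx  (order 1).
h: a_k = 4, 4, -10, 26, -141/2, 399/2, -2353/4, …
ICs: h(0) = 4.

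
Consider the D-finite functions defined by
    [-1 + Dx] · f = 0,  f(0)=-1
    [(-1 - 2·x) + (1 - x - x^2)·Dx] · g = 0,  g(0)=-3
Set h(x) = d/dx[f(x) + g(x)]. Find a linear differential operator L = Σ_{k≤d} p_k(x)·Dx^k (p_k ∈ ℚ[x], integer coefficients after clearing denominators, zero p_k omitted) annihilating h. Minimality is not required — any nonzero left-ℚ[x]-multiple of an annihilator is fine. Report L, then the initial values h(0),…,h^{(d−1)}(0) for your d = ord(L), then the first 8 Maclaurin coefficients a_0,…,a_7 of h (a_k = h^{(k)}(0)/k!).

f: a_k = -1, -1, -1/2, -1/6, -1/24, -1/120, -1/720, -1/5040, …
g: a_k = -3, -3, -6, -9, -15, -24, -39, -63, …
Sum ⇒ L₀ = lclm(L_f,L_g) in ℚ(x)⟨Dx⟩.
h₀' ⇒ L via d/dx closure of L₀.
L = (14 + 46·x + 40·x^2 + 36·x^3 + 6·x^4) + (-17 - 48·x - 41·x^2 - 24·x^3 + 5·x^4 + 2·x^5)·Dx + (3 + 2·x + x^2 - 12·x^3 - 11·x^4 - 2·x^5)·Dx^2  (order 2).
h: a_k = -4, -13, -55/2, -361/6, -2881/24, -28081/120, -317521/720, -4112641/5040, …
ICs: h(0) = -4, h′(0) = -13.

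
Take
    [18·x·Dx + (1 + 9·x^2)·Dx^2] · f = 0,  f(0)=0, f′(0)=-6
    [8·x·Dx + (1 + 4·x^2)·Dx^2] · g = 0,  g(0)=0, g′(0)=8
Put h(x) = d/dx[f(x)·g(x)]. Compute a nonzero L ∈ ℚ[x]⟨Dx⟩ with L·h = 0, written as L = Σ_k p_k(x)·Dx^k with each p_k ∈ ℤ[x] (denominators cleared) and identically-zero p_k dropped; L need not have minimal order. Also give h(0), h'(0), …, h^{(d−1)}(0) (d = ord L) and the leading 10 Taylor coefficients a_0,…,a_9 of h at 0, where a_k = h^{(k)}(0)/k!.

f: a_k = 0, -6, 0, 18, 0, -486/5, 0, 4374/7, 0, -4374, …
g: a_k = 0, 8, 0, -32/3, 0, 128/5, 0, -512/7, 0, 2048/9, …
Product ⇒ symmetric product L₀, ord ≤ 4.
Differentiate: ansatz ord ≤ ord L₀ ⇒ L.
L = (-864·x - 18720·x^3 - 82944·x^5 + 134784·x^7 + 1119744·x^9) + (-52 - 3036·x^2 - 33696·x^4 - 72576·x^6 + 471744·x^8 + 1679616·x^10)·Dx + (-104·x - 2072·x^3 - 11232·x^5 + 13968·x^7 + 269568·x^9 + 559872·x^11)·Dx^2 + (-1 - 26·x^2 - 205·x^4 + 7380·x^8 + 33696·x^10 + 46656·x^12)·Dx^3  (order 3).
h: a_k = 0, -96, 0, 832, 0, -33696/5, 0, 1941888/35, 0, -49168736/105, …
ICs: h(0) = 0, h′(0) = -96, h′′(0) = 0.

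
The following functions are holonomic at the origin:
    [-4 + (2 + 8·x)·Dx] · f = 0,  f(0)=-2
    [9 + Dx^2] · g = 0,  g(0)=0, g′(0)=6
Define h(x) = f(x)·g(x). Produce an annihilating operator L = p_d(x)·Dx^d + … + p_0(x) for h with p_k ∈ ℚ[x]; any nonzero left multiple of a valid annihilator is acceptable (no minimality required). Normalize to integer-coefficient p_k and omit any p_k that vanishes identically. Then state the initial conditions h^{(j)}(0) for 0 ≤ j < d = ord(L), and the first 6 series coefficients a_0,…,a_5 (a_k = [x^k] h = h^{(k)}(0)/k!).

f: a_k = -2, -4, 4, -8, 20, -56, …
g: a_k = 0, 6, 0, -9, 0, 81/20, …
Sym-product of L_f,L_g gives L₀ (≤ ord 2).
L = (21 + 72·x + 144·x^2) + (-4 - 16·x)·Dx + (1 + 8·x + 16·x^2)·Dx^2  (order 2).
h: a_k = 0, -12, -24, 42, -12, 759/10, …
ICs: h(0) = 0, h′(0) = -12.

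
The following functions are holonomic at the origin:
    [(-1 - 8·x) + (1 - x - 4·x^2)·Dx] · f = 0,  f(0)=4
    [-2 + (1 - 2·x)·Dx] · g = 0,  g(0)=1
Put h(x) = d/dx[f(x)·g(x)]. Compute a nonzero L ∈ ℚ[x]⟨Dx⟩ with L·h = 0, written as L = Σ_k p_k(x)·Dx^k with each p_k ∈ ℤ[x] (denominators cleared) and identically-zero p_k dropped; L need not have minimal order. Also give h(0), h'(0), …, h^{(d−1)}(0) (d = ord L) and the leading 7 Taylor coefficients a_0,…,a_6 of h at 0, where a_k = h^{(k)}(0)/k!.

f: a_k = 4, 4, 20, 36, 116, 260, 724, …
g: a_k = 1, 2, 4, 8, 16, 32, 64, …
f·g: L₀ = L_f ⊗_s L_g, ord ≤ 1·1.
Differentiate: ansatz ord ≤ ord L₀ ⇒ L.
L = (22 - 12·x - 120·x^2 - 256·x^3 + 768·x^4) + (-3 + 5·x + 42·x^2 - 88·x^3 - 80·x^4 + 192·x^5)·Dx  (order 1).
h: a_k = 12, 88, 372, 1456, 4940, 16200, 50148, …
ICs: h(0) = 12.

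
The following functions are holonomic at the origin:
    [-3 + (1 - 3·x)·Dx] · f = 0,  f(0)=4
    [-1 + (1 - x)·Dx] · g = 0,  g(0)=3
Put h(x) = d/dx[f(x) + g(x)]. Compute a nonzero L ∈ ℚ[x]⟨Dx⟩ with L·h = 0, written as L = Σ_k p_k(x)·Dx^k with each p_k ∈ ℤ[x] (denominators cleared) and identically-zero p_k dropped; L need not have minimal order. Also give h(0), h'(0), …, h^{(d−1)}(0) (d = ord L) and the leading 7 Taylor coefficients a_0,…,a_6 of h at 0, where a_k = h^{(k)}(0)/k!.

f: a_k = 4, 12, 36, 108, 324, 972, 2916, …
g: a_k = 3, 3, 3, 3, 3, 3, 3, …
Weyl lclm of L_f,L_g ⇒ L₀ (ord ≤ 2).
Derive L from L₀ (diff closure).
L = 18 + (-12 + 18·x)·Dx + (1 - 4·x + 3·x^2)·Dx^2  (order 2).
h: a_k = 15, 78, 333, 1308, 4875, 17514, 61257, …
ICs: h(0) = 15, h′(0) = 78.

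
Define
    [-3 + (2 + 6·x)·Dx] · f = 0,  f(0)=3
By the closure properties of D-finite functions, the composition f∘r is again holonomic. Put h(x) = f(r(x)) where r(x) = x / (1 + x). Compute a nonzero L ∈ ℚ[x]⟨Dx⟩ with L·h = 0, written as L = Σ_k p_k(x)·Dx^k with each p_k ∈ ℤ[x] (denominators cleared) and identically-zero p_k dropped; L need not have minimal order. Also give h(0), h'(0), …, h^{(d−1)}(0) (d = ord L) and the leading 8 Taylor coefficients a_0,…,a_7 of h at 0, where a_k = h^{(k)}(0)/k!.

f: a_k = 3, 9/2, -27/8, 81/16, -1215/128, 5103/256, -45927/1024, 216513/2048, …
h₀=f(r): pull back L_f along r ⇒ L₀.
L = -3 + (2 + 10·x + 8·x^2)·Dx  (order 1).
h: a_k = 3, 9/2, -63/8, 261/16, -5031/128, 27207/256, -318915/1024, 1975005/2048, …
ICs: h(0) = 3.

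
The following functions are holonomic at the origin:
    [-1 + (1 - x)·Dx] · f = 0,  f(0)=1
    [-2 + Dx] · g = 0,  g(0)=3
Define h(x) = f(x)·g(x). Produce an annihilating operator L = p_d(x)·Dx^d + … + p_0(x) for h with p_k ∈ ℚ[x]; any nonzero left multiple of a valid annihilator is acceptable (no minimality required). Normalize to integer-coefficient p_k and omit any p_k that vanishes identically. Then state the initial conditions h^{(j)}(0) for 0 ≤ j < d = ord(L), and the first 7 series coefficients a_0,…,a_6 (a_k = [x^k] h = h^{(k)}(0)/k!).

f: a_k = 1, 1, 1, 1, 1, 1, 1, …
g: a_k = 3, 6, 6, 4, 2, 4/5, 4/15, …
h₀=f·g: eliminate ⇒ L₀, order ≤ 1·1.
L = (3 - 2·x) + (-1 + x)·Dx  (order 1).
h: a_k = 3, 9, 15, 19, 21, 109/5, 331/15, …
ICs: h(0) = 3.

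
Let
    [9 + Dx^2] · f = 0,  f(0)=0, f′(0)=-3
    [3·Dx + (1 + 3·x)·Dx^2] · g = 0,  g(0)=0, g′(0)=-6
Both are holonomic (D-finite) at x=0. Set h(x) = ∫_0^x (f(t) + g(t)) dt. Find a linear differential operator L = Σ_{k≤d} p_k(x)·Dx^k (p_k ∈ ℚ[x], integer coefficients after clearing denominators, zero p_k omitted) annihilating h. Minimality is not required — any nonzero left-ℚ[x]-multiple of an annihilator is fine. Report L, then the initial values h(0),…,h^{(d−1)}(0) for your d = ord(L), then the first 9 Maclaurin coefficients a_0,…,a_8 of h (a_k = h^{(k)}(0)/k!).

f: a_k = 0, -3, 0, 9/2, 0, -81/40, 0, 243/560, 0, …
g: a_k = 0, -6, 9, -18, 81/2, -486/5, 243, -4374/7, 6561/4, …
f+g: L₀ = lclm(L_f,L_g), ord ≤ 2+2.
h=∫₀ˣh₀: take L = L₀·Dx.
L = (63 + 54·x + 81·x^2)·Dx^2 + (9 + 45·x + 81·x^2 + 81·x^3)·Dx^3 + (7 + 6·x + 9·x^2)·Dx^4 + (1 + 5·x + 9·x^2 + 9·x^3)·Dx^5  (order 5).
h: a_k = 0, 0, -9/2, 3, -27/8, 81/10, -1323/80, 243/7, -349677/4480, …
ICs: h(0) = 0, h′(0) = 0, h′′(0) = -9, h′′′(0) = 18, h′′′′(0) = -81.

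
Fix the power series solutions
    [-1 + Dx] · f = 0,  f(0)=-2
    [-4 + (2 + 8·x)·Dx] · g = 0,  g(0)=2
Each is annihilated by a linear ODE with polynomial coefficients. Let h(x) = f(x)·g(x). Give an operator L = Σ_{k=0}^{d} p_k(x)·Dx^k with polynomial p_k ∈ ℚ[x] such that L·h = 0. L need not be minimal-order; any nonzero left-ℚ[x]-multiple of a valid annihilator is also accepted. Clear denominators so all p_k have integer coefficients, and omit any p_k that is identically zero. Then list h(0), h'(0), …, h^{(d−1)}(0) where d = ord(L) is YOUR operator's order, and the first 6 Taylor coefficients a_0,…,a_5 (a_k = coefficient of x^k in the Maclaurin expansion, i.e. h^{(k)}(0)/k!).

L = (-3 - 4·x) + (1 + 4·x)·Dx  (order 1).
h: a_k = -4, -12, -2, -38/3, 53/2, -2371/30, …
ICs: h(0) = -4.

f: a_k = -2, -2, -1, -1/3, -1/12, -1/60, …
g: a_k = 2, 4, -4, 8, -20, 56, …
Product ⇒ symmetric product L₀, ord ≤ 1.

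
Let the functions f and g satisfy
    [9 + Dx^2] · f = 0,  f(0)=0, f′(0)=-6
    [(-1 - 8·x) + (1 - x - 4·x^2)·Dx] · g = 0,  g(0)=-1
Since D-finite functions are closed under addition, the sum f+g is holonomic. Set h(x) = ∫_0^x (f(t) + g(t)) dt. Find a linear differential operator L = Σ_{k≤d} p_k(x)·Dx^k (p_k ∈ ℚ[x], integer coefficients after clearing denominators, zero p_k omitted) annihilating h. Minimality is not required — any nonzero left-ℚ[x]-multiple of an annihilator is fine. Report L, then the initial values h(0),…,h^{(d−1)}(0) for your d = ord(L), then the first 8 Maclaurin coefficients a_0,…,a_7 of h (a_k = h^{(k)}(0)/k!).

L = (-567 - 4806·x - 3321·x^2 - 9936·x^3 - 6480·x^4 - 10368·x^5)·Dx + (171 - 117·x - 441·x^2 + 135·x^3 - 540·x^4 - 3888·x^5 - 5184·x^6)·Dx^2 + (-63 - 534·x - 369·x^2 - 1104·x^3 - 720·x^4 - 1152·x^5)·Dx^3 + (19 - 13·x - 49·x^2 + 15·x^3 - 60·x^4 - 432·x^5 - 576·x^6)·Dx^4  (order 4).
h: a_k = 0, -1, -7/2, -5/3, 0, -29/5, -1381/120, -181/7, …
ICs: h(0) = 0, h′(0) = -1, h′′(0) = -7, h′′′(0) = -10.

f: a_k = 0, -6, 0, 9, 0, -81/20, 0, 243/280, …
g: a_k = -1, -1, -5, -9, -29, -65, -181, -441, …
Weyl lclm of L_f,L_g ⇒ L₀ (ord ≤ 3).
h=∫₀ˣh₀: take L = L₀·Dx.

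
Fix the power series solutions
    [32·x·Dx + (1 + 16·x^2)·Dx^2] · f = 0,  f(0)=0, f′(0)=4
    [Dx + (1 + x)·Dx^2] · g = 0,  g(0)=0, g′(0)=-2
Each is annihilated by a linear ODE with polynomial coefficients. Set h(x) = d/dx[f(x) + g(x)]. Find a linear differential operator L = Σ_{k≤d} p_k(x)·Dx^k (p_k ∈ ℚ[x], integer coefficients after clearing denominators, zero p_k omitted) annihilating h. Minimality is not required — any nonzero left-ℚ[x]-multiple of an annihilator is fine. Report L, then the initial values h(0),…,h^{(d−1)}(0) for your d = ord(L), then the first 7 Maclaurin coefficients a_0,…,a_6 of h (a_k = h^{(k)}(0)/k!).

L = (-32 - 96·x + 1536·x^2 + 512·x^3) + (-34 - 64·x + 1440·x^2 + 3072·x^3 + 1024·x^4)·Dx + (-1 + 31·x + 32·x^2 + 512·x^3 + 768·x^4 + 256·x^5)·Dx^2  (order 2).
h: a_k = 2, 2, -66, 2, 1022, 2, -16386, …
ICs: h(0) = 2, h′(0) = 2.

f: a_k = 0, 4, 0, -64/3, 0, 1024/5, 0, …
g: a_k = 0, -2, 1, -2/3, 1/2, -2/5, 1/3, …
Weyl lclm of L_f,L_g ⇒ L₀ (ord ≤ 4).
h=h₀': d/dx-closure on L₀ ⇒ L.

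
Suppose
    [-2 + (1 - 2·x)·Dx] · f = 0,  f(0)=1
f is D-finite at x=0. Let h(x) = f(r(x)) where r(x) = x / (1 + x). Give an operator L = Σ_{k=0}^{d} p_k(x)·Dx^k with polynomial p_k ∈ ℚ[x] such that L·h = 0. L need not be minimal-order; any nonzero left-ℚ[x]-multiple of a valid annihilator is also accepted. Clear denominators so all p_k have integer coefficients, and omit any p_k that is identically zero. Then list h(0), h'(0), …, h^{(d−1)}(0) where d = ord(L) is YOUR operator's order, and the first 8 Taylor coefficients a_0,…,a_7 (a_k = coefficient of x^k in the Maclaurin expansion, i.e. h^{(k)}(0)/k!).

f: a_k = 1, 2, 4, 8, 16, 32, 64, 128, …
f∘r: x↦r, Dx↦Dx/r' in L_f ⇒ L₀.
L = 2 + (-1 + x^2)·Dx  (order 1).
h: a_k = 1, 2, 2, 2, 2, 2, 2, 2, …
ICs: h(0) = 1.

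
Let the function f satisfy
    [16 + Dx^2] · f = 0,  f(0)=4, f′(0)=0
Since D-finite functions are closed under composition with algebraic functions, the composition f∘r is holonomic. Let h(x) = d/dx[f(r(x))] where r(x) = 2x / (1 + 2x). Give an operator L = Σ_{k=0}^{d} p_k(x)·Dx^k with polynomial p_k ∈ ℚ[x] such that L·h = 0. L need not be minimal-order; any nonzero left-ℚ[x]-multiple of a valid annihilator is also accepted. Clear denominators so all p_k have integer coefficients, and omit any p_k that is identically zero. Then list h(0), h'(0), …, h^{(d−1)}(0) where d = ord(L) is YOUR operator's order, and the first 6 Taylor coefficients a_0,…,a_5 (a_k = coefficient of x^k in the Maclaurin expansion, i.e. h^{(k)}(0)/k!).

f: a_k = 4, 0, -32, 0, 128/3, 0, …
f∘r: x↦r, Dx↦Dx/r' in L_f ⇒ L₀.
h=h₀': d/dx-closure on L₀ ⇒ L.
L = (88 + 96·x + 96·x^2) + (12 + 72·x + 144·x^2 + 96·x^3)·Dx + (1 + 8·x + 24·x^2 + 32·x^3 + 16·x^4)·Dx^2  (order 2).
h: a_k = 0, -256, 1536, -10240/3, -20480/3, 1404928/15, …
ICs: h(0) = 0, h′(0) = -256.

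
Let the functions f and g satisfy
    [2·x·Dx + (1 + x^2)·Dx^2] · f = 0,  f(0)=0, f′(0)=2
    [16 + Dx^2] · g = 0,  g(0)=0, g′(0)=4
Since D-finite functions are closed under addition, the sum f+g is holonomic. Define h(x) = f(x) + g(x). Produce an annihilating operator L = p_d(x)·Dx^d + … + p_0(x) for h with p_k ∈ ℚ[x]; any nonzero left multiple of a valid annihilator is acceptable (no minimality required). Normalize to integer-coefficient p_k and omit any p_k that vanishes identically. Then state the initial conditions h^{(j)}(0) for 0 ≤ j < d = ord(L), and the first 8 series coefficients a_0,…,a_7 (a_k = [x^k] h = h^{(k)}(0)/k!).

f: a_k = 0, 2, 0, -2/3, 0, 2/5, 0, -2/7, …
g: a_k = 0, 4, 0, -32/3, 0, 128/15, 0, -1024/315, …
h₀=f+g: left-lcm gives L₀, ord ≤ 4.
L = (64·x + 704·x^3 + 256·x^5)·Dx + (112 + 416·x^2 + 432·x^4 + 128·x^6)·Dx^2 + (4·x + 44·x^3 + 16·x^5)·Dx^3 + (7 + 26·x^2 + 27·x^4 + 8·x^6)·Dx^4  (order 4).
h: a_k = 0, 6, 0, -34/3, 0, 134/15, 0, -1114/315, …
ICs: h(0) = 0, h′(0) = 6, h′′(0) = 0, h′′′(0) = -68.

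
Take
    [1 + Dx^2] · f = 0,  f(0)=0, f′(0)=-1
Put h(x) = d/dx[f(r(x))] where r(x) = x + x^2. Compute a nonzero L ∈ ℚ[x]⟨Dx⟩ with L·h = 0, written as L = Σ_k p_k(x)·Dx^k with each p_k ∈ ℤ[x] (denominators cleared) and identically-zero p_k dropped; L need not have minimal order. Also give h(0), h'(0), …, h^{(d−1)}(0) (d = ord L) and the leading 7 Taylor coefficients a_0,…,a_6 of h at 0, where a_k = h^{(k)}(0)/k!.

f: a_k = 0, -1, 0, 1/6, 0, -1/120, 0, …
L₀ from L_f via x↦r, Dx↦r'^{-1}Dx.
h₀' ⇒ L via d/dx closure of L₀.
L = (13 + 8·x + 24·x^2 + 32·x^3 + 16·x^4) + (-6 - 12·x)·Dx + (1 + 4·x + 4·x^2)·Dx^2  (order 2).
h: a_k = -1, -2, 1/2, 2, 59/24, 3/4, -419/720, …
ICs: h(0) = -1, h′(0) = -2.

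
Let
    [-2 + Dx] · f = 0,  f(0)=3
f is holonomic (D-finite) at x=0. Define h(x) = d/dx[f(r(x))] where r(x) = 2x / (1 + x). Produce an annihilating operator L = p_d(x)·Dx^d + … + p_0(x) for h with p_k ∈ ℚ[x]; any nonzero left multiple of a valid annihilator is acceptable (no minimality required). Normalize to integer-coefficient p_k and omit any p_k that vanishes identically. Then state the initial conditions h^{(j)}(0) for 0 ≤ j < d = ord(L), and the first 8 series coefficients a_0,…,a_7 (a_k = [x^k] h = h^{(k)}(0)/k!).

L = (2 - 2·x) + (-1 - 2·x - x^2)·Dx  (order 1).
h: a_k = 12, 24, -12, -16, 28, -88/5, -68/15, 2528/105, …
ICs: h(0) = 12.

f: a_k = 3, 6, 6, 4, 2, 4/5, 4/15, 8/105, …
Change of var in L_f (x↦r) gives L₀.
Differentiate: ansatz ord ≤ ord L₀ ⇒ L.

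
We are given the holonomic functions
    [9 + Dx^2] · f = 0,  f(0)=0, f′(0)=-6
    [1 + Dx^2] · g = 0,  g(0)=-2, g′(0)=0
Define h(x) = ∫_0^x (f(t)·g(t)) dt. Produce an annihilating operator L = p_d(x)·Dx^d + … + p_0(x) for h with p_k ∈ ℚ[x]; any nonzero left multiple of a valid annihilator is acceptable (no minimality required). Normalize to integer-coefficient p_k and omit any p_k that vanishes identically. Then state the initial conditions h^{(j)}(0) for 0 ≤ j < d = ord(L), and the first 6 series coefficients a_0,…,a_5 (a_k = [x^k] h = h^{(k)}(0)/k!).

L = 64·Dx + 20·Dx^3 + Dx^5  (order 5).
h: a_k = 0, 0, 6, 0, -6, 0, …
ICs: h(0) = 0, h′(0) = 0, h′′(0) = 12, h′′′(0) = 0, h′′′′(0) = -144.

f: a_k = 0, -6, 0, 9, 0, -81/20, …
g: a_k = -2, 0, 1, 0, -1/12, 0, …
L₀ := L_f ⊗_s L_g (sym. prod.), ord ≤ 4.
h=∫₀ˣh₀: take L = L₀·Dx.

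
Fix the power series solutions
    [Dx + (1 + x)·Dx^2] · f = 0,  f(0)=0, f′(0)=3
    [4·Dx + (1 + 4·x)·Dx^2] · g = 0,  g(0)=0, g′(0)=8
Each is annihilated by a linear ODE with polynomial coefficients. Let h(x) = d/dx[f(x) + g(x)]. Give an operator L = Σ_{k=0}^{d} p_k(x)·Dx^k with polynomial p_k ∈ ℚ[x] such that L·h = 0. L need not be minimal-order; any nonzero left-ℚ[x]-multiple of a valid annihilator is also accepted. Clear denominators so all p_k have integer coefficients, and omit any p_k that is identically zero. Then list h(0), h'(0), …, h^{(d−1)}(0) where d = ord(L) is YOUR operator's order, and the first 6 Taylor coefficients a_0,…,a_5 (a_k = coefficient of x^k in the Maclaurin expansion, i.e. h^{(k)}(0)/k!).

L = 8 + (10 + 16·x)·Dx + (1 + 5·x + 4·x^2)·Dx^2  (order 2).
h: a_k = 11, -35, 131, -515, 2051, -8195, …
ICs: h(0) = 11, h′(0) = -35.

f: a_k = 0, 3, -3/2, 1, -3/4, 3/5, …
g: a_k = 0, 8, -16, 128/3, -128, 2048/5, …
f+g: L₀ = lclm(L_f,L_g), ord ≤ 2+2.
h=h₀': d/dx-closure on L₀ ⇒ L.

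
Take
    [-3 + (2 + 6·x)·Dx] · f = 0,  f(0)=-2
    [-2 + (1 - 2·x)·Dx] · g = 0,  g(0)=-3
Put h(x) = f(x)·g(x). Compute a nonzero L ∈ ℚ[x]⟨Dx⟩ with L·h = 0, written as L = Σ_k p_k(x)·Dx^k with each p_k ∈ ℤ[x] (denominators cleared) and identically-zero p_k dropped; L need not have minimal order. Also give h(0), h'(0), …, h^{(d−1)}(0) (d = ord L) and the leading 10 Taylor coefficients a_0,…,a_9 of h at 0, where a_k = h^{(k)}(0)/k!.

f: a_k = -2, -3, 9/4, -27/8, 405/64, -1701/128, 15309/512, -72171/1024, 2814669/16384, -14073345/32768, …
g: a_k = -3, -6, -12, -24, -48, -96, -192, -384, -768, -1536, …
Product ⇒ symmetric product L₀, ord ≤ 1.
L = (7 + 6·x) + (-2 - 2·x + 12·x^2)·Dx  (order 1).
h: a_k = 6, 21, 141/4, 645/8, 9105/64, 41523/128, 286257/512, 1361541/1024, 35125305/16384, 182721255/32768, …
ICs: h(0) = 6.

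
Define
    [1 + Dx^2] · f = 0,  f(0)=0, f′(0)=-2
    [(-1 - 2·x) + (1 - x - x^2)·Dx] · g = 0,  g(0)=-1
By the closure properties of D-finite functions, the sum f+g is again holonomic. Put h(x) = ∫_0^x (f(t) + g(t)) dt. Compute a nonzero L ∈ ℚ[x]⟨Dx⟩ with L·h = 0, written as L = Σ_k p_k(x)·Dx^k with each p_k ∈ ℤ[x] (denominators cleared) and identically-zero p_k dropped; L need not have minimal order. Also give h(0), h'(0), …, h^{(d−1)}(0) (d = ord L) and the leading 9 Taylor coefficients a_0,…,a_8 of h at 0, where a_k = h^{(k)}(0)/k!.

L = (-19 - 48·x - 31·x^2 - 24·x^3 - 5·x^4 - 2·x^5)·Dx + (5 - x - 4·x^2 - 7·x^3 - 6·x^4 - 3·x^5 - x^6)·Dx^2 + (-19 - 48·x - 31·x^2 - 24·x^3 - 5·x^4 - 2·x^5)·Dx^3 + (5 - x - 4·x^2 - 7·x^3 - 6·x^4 - 3·x^5 - x^6)·Dx^4  (order 4).
h: a_k = 0, -1, -3/2, -2/3, -2/3, -1, -481/360, -13/7, -52919/20160, …
ICs: h(0) = 0, h′(0) = -1, h′′(0) = -3, h′′′(0) = -4.

f: a_k = 0, -2, 0, 1/3, 0, -1/60, 0, 1/2520, 0, …
g: a_k = -1, -1, -2, -3, -5, -8, -13, -21, -34, …
Weyl lclm of L_f,L_g ⇒ L₀ (ord ≤ 3).
h=∫h₀ ⇒ L = L₀·Dx.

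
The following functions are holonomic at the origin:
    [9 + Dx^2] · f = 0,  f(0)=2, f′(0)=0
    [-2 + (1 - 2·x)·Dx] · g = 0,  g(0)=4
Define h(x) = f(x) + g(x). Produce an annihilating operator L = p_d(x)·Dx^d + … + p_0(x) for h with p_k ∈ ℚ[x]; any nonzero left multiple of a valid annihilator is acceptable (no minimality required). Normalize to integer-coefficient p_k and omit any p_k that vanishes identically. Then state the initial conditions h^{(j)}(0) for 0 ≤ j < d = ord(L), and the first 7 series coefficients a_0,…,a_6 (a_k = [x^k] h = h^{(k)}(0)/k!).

f: a_k = 2, 0, -9, 0, 27/4, 0, -81/40, …
g: a_k = 4, 8, 16, 32, 64, 128, 256, …
f+g: L₀ = lclm(L_f,L_g), ord ≤ 2+1.
L = (-594 + 648·x - 648·x^2) + (153 - 630·x + 972·x^2 - 648·x^3)·Dx + (-66 + 72·x - 72·x^2)·Dx^2 + (17 - 70·x + 108·x^2 - 72·x^3)·Dx^3  (order 3).
h: a_k = 6, 8, 7, 32, 283/4, 128, 10159/40, …
ICs: h(0) = 6, h′(0) = 8, h′′(0) = 14.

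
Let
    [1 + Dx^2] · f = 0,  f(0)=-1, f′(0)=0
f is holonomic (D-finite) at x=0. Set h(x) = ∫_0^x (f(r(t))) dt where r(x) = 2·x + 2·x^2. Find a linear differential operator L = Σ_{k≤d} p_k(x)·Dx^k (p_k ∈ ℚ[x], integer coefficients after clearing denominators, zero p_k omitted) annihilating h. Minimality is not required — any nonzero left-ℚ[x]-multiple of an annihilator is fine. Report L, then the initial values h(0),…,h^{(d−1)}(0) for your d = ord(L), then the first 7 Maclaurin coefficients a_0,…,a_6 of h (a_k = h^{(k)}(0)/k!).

L = (4 + 24·x + 48·x^2 + 32·x^3)·Dx - 2·Dx^2 + (1 + 2·x)·Dx^3  (order 3).
h: a_k = 0, -1, 0, 2/3, 1, 4/15, -4/9, …
ICs: h(0) = 0, h′(0) = -1, h′′(0) = 0.

f: a_k = -1, 0, 1/2, 0, -1/24, 0, 1/720, …
L₀ from L_f via x↦r, Dx↦r'^{-1}Dx.
∫: right-multiply L₀ by Dx.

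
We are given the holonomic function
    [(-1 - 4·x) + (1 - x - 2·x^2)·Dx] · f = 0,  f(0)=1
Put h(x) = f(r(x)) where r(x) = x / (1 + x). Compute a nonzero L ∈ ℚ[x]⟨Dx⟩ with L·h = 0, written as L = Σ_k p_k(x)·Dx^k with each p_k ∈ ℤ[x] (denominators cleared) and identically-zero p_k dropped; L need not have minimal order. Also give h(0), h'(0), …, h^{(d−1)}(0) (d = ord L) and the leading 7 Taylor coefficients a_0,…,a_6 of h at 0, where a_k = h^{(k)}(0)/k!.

L = (1 + 5·x) + (-1 - 2·x + x^2 + 2·x^3)·Dx  (order 1).
h: a_k = 1, 1, 2, 0, 4, -4, 12, …
ICs: h(0) = 1.

f: a_k = 1, 1, 3, 5, 11, 21, 43, …
f∘r: x↦r, Dx↦Dx/r' in L_f ⇒ L₀.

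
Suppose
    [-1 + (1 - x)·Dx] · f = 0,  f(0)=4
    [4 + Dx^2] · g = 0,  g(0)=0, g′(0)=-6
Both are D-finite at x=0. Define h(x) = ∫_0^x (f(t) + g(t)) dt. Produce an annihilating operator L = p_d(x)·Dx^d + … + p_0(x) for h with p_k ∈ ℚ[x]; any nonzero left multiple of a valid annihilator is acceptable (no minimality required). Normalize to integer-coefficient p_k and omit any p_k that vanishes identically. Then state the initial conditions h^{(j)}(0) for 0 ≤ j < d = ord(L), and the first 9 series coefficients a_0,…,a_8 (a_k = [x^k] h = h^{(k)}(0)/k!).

f: a_k = 4, 4, 4, 4, 4, 4, 4, 4, 4, …
g: a_k = 0, -6, 0, 4, 0, -4/5, 0, 8/105, 0, …
Weyl lclm of L_f,L_g ⇒ L₀ (ord ≤ 3).
∫: right-multiply L₀ by Dx.
L = (20 - 16·x + 8·x^2)·Dx + (-12 + 28·x - 24·x^2 + 8·x^3)·Dx^2 + (5 - 4·x + 2·x^2)·Dx^3 + (-3 + 7·x - 6·x^2 + 2·x^3)·Dx^4  (order 4).
h: a_k = 0, 4, -1, 4/3, 2, 4/5, 8/15, 4/7, 107/210, …
ICs: h(0) = 0, h′(0) = 4, h′′(0) = -2, h′′′(0) = 8.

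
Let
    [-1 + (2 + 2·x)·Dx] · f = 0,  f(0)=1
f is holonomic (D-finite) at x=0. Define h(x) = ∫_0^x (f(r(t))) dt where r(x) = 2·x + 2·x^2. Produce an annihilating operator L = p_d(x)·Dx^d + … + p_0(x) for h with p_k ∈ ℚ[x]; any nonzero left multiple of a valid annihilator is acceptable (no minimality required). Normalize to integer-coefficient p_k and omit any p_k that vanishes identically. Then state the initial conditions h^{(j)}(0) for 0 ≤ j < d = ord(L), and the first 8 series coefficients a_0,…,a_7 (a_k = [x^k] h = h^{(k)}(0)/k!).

L = (-1 - 2·x)·Dx + (1 + 2·x + 2·x^2)·Dx^2  (order 2).
h: a_k = 0, 1, 1/2, 1/6, -1/8, 3/40, -1/48, -3/112, …
ICs: h(0) = 0, h′(0) = 1.

f: a_k = 1, 1/2, -1/8, 1/16, -5/128, 7/256, -21/1024, 33/2048, …
Change of var in L_f (x↦r) gives L₀.
Integrate: L := L₀·Dx.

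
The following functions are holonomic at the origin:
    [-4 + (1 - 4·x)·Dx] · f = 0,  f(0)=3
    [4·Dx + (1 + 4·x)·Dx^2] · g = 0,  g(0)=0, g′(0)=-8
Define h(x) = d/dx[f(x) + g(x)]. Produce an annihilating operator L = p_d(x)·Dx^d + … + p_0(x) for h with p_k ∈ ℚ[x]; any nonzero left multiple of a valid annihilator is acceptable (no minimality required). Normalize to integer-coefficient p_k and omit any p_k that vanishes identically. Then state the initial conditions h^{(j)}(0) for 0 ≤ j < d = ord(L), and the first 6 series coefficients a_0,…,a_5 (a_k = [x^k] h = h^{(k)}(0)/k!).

f: a_k = 3, 12, 48, 192, 768, 3072, …
g: a_k = 0, -8, 16, -128/3, 128, -2048/5, …
Weyl lclm of L_f,L_g ⇒ L₀ (ord ≤ 3).
Differentiate: ansatz ord ≤ ord L₀ ⇒ L.
L = (160 + 128·x) + (16 + 256·x + 256·x^2)·Dx + (-3 - 4·x + 48·x^2 + 64·x^3)·Dx^2  (order 2).
h: a_k = 4, 128, 448, 3584, 13312, 81920, …
ICs: h(0) = 4, h′(0) = 128.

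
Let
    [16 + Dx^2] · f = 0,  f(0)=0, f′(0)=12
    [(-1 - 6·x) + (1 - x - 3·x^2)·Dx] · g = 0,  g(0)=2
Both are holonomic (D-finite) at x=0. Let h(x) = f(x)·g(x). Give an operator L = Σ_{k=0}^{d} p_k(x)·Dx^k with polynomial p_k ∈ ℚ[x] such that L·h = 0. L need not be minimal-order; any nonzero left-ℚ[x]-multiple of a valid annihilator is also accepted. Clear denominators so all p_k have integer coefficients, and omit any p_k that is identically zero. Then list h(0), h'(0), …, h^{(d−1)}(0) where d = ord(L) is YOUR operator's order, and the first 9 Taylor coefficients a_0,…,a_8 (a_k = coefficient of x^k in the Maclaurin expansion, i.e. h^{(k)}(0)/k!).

L = (-10 + 16·x + 48·x^2) + (2 + 12·x)·Dx + (-1 + x + 3·x^2)·Dx^2  (order 2).
h: a_k = 0, 24, 24, 32, 104, 1256/5, 2816/5, 136216/105, 313624/105, …
ICs: h(0) = 0, h′(0) = 24.

f: a_k = 0, 12, 0, -32, 0, 128/5, 0, -1024/105, 0, …
g: a_k = 2, 2, 8, 14, 38, 80, 194, 434, 1016, …
f·g: L₀ = L_f ⊗_s L_g, ord ≤ 2·1.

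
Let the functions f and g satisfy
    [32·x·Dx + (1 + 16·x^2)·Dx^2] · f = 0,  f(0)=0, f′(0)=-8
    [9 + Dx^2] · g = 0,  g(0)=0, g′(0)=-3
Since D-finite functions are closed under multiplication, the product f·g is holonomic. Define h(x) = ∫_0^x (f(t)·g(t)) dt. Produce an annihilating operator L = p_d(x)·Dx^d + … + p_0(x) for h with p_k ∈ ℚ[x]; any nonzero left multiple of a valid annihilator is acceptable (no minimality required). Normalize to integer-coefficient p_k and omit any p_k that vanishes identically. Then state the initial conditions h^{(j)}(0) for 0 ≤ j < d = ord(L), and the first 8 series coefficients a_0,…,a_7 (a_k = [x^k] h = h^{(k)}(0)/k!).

L = (16425 + 696384·x^2 + 2778624·x^4 + 11943936·x^6 + 47775744·x^8)·Dx + (23616·x + 543744·x^3 + 3981312·x^5 + 21233664·x^7)·Dx^2 + (2050 + 87168·x^2 + 470016·x^4 + 2654208·x^6 + 10616832·x^8)·Dx^3 + (2624·x + 60416·x^3 + 442368·x^5 + 2359296·x^7)·Dx^4 + (25 + 1088·x^2 + 17920·x^4 + 147456·x^6 + 589824·x^8)·Dx^5  (order 5).
h: a_k = 0, 0, 0, 8, 0, -164/5, 0, 1437/7, …
ICs: h(0) = 0, h′(0) = 0, h′′(0) = 0, h′′′(0) = 48, h′′′′(0) = 0.

f: a_k = 0, -8, 0, 128/3, 0, -2048/5, 0, 32768/7, …
g: a_k = 0, -3, 0, 9/2, 0, -81/40, 0, 243/560, …
Sym-product of L_f,L_g gives L₀ (≤ ord 4).
h=∫h₀ ⇒ L = L₀·Dx.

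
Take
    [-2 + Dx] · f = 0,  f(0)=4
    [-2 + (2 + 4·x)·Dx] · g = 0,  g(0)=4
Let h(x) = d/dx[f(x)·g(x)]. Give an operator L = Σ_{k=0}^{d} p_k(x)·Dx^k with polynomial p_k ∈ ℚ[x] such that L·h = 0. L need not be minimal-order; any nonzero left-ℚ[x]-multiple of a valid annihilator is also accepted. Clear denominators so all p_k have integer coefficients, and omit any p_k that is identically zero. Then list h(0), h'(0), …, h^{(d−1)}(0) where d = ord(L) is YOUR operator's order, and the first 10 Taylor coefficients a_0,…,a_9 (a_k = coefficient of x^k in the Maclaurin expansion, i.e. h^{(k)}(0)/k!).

f: a_k = 4, 8, 8, 16/3, 8/3, 16/15, 16/45, 32/315, 8/315, 16/2835, …
g: a_k = 4, 4, -2, 2, -5/2, 7/2, -21/4, 33/4, -429/32, 715/32, …
Product ⇒ symmetric product L₀, ord ≤ 1.
h=h₀': d/dx-closure on L₀ ⇒ L.
L = (7 + 24·x + 16·x^2) + (-3 - 10·x - 8·x^2)·Dx  (order 1).
h: a_k = 48, 112, 136, 88, 214/3, -178/15, 1123/15, -39551/315, 88853/360, -3584467/7560, …
ICs: h(0) = 48.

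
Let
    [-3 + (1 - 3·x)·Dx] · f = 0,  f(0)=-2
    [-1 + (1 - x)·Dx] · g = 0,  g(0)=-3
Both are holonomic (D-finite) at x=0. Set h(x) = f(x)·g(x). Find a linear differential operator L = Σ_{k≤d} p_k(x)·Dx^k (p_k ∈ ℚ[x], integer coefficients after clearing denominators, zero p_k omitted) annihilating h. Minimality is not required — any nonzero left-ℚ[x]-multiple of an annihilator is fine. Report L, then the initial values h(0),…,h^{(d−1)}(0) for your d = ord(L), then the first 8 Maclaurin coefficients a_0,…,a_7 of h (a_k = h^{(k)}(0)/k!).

f: a_k = -2, -6, -18, -54, -162, -486, -1458, -4374, …
g: a_k = -3, -3, -3, -3, -3, -3, -3, -3, …
f·g: L₀ = L_f ⊗_s L_g, ord ≤ 1·1.
L = (-4 + 6·x) + (1 - 4·x + 3·x^2)·Dx  (order 1).
h: a_k = 6, 24, 78, 240, 726, 2184, 6558, 19680, …
ICs: h(0) = 6.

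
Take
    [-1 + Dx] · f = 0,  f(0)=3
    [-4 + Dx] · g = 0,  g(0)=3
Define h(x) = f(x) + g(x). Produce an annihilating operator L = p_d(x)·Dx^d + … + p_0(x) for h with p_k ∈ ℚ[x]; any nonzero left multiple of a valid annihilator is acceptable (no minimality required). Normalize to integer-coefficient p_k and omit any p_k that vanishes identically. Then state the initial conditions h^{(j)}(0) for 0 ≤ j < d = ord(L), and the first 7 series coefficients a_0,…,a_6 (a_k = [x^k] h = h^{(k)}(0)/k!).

L = 4 - 5·Dx + Dx^2  (order 2).
h: a_k = 6, 15, 51/2, 65/2, 257/8, 205/8, 4097/240, …
ICs: h(0) = 6, h′(0) = 15.

f: a_k = 3, 3, 3/2, 1/2, 1/8, 1/40, 1/240, …
g: a_k = 3, 12, 24, 32, 32, 128/5, 256/15, …
L₀ := lclm(L_f,L_g); ord L₀ ≤ 1+1.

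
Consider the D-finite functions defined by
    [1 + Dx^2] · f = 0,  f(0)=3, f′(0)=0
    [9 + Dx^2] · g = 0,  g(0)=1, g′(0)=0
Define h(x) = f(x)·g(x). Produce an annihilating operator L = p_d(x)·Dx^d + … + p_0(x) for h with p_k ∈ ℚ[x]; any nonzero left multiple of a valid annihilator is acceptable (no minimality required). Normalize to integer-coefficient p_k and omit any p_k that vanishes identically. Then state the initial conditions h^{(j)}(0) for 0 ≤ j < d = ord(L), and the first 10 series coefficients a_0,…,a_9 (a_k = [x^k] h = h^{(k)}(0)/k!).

f: a_k = 3, 0, -3/2, 0, 1/8, 0, -1/240, 0, 1/13440, 0, …
g: a_k = 1, 0, -9/2, 0, 27/8, 0, -81/80, 0, 729/4480, 0, …
Product ⇒ symmetric product L₀, ord ≤ 4.
L = 64 + 20·Dx^2 + Dx^4  (order 4).
h: a_k = 3, 0, -15, 0, 17, 0, -26/3, 0, 257/105, 0, …
ICs: h(0) = 3, h′(0) = 0, h′′(0) = -30, h′′′(0) = 0.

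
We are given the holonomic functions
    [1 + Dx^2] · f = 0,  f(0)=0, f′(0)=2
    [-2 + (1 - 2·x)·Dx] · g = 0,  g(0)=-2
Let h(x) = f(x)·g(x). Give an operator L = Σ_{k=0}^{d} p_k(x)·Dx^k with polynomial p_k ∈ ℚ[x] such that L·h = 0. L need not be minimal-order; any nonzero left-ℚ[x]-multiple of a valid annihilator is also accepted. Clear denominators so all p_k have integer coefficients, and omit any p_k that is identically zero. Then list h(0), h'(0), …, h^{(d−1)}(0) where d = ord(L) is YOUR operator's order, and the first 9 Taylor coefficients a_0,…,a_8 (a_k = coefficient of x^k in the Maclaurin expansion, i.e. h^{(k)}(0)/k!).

L = (-1 + 2·x) + 4·Dx + (-1 + 2·x)·Dx^2  (order 2).
h: a_k = 0, -4, -8, -46/3, -92/3, -1841/30, -1841/15, -309287/1260, -309287/630, …
ICs: h(0) = 0, h′(0) = -4.

f: a_k = 0, 2, 0, -1/3, 0, 1/60, 0, -1/2520, 0, …
g: a_k = -2, -4, -8, -16, -32, -64, -128, -256, -512, …
f·g: L₀ = L_f ⊗_s L_g, ord ≤ 2·1.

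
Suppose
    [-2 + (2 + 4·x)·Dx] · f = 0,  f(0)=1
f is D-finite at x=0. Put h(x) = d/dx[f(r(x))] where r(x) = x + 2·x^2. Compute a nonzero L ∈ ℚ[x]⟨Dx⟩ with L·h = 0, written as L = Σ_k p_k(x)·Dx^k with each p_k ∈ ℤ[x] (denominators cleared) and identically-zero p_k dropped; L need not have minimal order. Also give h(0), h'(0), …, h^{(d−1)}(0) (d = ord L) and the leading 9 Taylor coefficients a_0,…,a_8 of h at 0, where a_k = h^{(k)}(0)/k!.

f: a_k = 1, 1, -1/2, 1/2, -5/8, 7/8, -21/16, 33/16, -429/128, …
Substitute x→r, Dx→(1/r')Dx; clear ⇒ L₀.
h₀' ⇒ L via d/dx closure of L₀.
L = 3 + (-1 - 6·x - 12·x^2 - 16·x^3)·Dx  (order 1).
h: a_k = 1, 3, -9/2, 3/2, 75/8, -171/8, 147/16, 867/16, -17037/128, …
ICs: h(0) = 1.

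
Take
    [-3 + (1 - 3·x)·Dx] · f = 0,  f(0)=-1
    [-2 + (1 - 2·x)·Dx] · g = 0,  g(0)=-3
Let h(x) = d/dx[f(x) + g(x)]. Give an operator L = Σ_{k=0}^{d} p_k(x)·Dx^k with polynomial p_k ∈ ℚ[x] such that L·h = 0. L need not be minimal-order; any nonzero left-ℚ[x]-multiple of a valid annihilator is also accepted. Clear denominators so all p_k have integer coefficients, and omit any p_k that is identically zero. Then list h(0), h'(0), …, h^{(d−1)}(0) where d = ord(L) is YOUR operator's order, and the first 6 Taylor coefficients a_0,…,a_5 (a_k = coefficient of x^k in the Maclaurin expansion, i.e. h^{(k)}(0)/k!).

L = 36 + (-15 + 36·x)·Dx + (1 - 5·x + 6·x^2)·Dx^2  (order 2).
h: a_k = -9, -42, -153, -516, -1695, -5526, …
ICs: h(0) = -9, h′(0) = -42.

f: a_k = -1, -3, -9, -27, -81, -243, …
g: a_k = -3, -6, -12, -24, -48, -96, …
L₀ := lclm(L_f,L_g); ord L₀ ≤ 1+1.
h₀' ⇒ L via d/dx closure of L₀.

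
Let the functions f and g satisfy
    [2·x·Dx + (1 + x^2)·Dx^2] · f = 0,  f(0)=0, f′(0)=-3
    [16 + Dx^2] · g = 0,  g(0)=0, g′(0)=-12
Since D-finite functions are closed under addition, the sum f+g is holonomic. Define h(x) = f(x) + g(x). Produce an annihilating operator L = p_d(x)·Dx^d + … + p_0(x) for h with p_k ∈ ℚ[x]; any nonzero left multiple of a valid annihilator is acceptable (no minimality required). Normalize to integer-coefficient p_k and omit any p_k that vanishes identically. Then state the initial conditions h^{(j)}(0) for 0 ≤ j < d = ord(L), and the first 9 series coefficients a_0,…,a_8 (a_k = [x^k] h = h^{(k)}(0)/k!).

f: a_k = 0, -3, 0, 1, 0, -3/5, 0, 3/7, 0, …
g: a_k = 0, -12, 0, 32, 0, -128/5, 0, 1024/105, 0, …
Sum ⇒ L₀ = lclm(L_f,L_g) in ℚ(x)⟨Dx⟩.
L = (64·x + 704·x^3 + 256·x^5)·Dx + (112 + 416·x^2 + 432·x^4 + 128·x^6)·Dx^2 + (4·x + 44·x^3 + 16·x^5)·Dx^3 + (7 + 26·x^2 + 27·x^4 + 8·x^6)·Dx^4  (order 4).
h: a_k = 0, -15, 0, 33, 0, -131/5, 0, 1069/105, 0, …
ICs: h(0) = 0, h′(0) = -15, h′′(0) = 0, h′′′(0) = 198.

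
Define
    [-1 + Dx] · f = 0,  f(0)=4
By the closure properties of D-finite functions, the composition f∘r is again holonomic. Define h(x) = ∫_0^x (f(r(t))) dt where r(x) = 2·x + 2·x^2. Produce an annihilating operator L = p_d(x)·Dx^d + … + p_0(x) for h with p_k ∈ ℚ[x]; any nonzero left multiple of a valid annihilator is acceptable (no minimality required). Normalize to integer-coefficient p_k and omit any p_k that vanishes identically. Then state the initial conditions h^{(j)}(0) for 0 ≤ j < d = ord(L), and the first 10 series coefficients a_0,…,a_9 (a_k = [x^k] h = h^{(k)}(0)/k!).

L = (-2 - 4·x)·Dx + Dx^2  (order 2).
h: a_k = 0, 4, 4, 16/3, 16/3, 16/3, 208/45, 1216/315, 928/315, 6112/2835, …
ICs: h(0) = 0, h′(0) = 4.

f: a_k = 4, 4, 2, 2/3, 1/6, 1/30, 1/180, 1/1260, 1/10080, 1/90720, …
f∘r: x↦r, Dx↦Dx/r' in L_f ⇒ L₀.
h=∫h₀ ⇒ L = L₀·Dx.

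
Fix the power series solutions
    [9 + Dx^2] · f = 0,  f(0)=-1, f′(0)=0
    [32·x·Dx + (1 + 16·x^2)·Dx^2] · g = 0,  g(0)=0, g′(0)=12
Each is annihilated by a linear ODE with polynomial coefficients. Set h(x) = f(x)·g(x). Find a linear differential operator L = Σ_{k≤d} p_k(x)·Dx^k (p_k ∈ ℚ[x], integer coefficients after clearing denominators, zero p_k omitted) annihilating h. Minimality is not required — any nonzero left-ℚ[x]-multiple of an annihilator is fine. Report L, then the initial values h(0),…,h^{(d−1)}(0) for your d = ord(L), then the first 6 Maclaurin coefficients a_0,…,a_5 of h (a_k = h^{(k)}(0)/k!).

L = (16425 + 696384·x^2 + 2778624·x^4 + 11943936·x^6 + 47775744·x^8) + (23616·x + 543744·x^3 + 3981312·x^5 + 21233664·x^7)·Dx + (2050 + 87168·x^2 + 470016·x^4 + 2654208·x^6 + 10616832·x^8)·Dx^2 + (2624·x + 60416·x^3 + 442368·x^5 + 2359296·x^7)·Dx^3 + (25 + 1088·x^2 + 17920·x^4 + 147456·x^6 + 589824·x^8)·Dx^4  (order 4).
h: a_k = 0, -12, 0, 118, 0, -9429/10, …
ICs: h(0) = 0, h′(0) = -12, h′′(0) = 0, h′′′(0) = 708.

f: a_k = -1, 0, 9/2, 0, -27/8, 0, …
g: a_k = 0, 12, 0, -64, 0, 3072/5, …
f·g: L₀ = L_f ⊗_s L_g, ord ≤ 2·2.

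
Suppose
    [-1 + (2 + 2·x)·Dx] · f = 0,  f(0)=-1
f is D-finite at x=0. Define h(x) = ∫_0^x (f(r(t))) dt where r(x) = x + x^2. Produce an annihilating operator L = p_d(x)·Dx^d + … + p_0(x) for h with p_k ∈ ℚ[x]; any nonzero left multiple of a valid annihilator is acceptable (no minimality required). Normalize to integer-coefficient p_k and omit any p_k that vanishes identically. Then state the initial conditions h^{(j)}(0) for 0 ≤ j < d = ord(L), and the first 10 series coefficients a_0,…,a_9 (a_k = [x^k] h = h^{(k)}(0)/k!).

f: a_k = -1, -1/2, 1/8, -1/16, 5/128, -7/256, 21/1024, -33/2048, 429/32768, -715/65536, …
Change of var in L_f (x↦r) gives L₀.
h=∫h₀ ⇒ L = L₀·Dx.
L = (-1 - 2·x)·Dx + (2 + 2·x + 2·x^2)·Dx^2  (order 2).
h: a_k = 0, -1, -1/4, -1/8, 3/64, -3/640, -5/512, 57/7168, -21/16384, -289/98304, …
ICs: h(0) = 0, h′(0) = -1.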